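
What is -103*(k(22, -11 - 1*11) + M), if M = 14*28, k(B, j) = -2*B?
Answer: -35844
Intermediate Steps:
M = 392
-103*(k(22, -11 - 1*11) + M) = -103*(-2*22 + 392) = -103*(-44 + 392) = -103*348 = -35844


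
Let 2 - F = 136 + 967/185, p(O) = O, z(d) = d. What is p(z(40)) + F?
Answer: -18357/185 ≈ -99.227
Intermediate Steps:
F = -25757/185 (F = 2 - (136 + 967/185) = 2 - 1*26127/185 = 2 - 26127/185 = -25757/185 ≈ -139.23)
p(z(40)) + F = 40 - 25757/185 = -18357/185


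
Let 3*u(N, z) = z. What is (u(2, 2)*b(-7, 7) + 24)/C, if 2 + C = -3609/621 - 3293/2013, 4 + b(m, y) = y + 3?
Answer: -324093/109352 ≈ -2.9638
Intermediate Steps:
b(m, y) = -1 + y (b(m, y) = -4 + (y + 3) = -4 + (3 + y) = -1 + y)
u(N, z) = z/3
C = -437408/46299 (C = -2 + (-3609/621 - 3293/2013) = -2 + (-3609*1/621 - 3293*1/2013) = -2 + (-401/69 - 3293/2013) = -2 - 344810/46299 = -437408/46299 ≈ -9.4475)
(u(2, 2)*b(-7, 7) + 24)/C = (((⅓)*2)*(-1 + 7) + 24)/(-437408/46299) = ((⅔)*6 + 24)*(-46299/437408) = (4 + 24)*(-46299/437408) = 28*(-46299/437408) = -324093/109352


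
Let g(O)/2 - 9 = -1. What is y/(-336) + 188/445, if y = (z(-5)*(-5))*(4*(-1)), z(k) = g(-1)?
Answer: -4952/9345 ≈ -0.52991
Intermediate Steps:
g(O) = 16 (g(O) = 18 + 2*(-1) = 18 - 2 = 16)
z(k) = 16
y = 320 (y = (16*(-5))*(4*(-1)) = -80*(-4) = 320)
y/(-336) + 188/445 = 320/(-336) + 188/445 = 320*(-1/336) + 188*(1/445) = -20/21 + 188/445 = -4952/9345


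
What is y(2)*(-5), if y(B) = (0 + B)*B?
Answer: -20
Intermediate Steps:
y(B) = B² (y(B) = B*B = B²)
y(2)*(-5) = 2²*(-5) = 4*(-5) = -20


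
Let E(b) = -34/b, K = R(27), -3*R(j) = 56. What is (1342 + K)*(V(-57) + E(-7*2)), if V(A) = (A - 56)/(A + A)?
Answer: 5417065/1197 ≈ 4525.5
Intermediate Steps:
R(j) = -56/3 (R(j) = -⅓*56 = -56/3)
K = -56/3 ≈ -18.667
V(A) = (-56 + A)/(2*A) (V(A) = (-56 + A)/((2*A)) = (-56 + A)*(1/(2*A)) = (-56 + A)/(2*A))
(1342 + K)*(V(-57) + E(-7*2)) = (1342 - 56/3)*((½)*(-56 - 57)/(-57) - 34/((-7*2))) = 3970*((½)*(-1/57)*(-113) - 34/(-14))/3 = 3970*(113/114 - 34*(-1/14))/3 = 3970*(113/114 + 17/7)/3 = (3970/3)*(2729/798) = 5417065/1197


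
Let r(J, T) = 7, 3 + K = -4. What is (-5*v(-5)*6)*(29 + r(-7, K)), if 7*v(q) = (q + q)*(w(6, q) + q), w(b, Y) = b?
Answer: 10800/7 ≈ 1542.9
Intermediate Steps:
K = -7 (K = -3 - 4 = -7)
v(q) = 2*q*(6 + q)/7 (v(q) = ((q + q)*(6 + q))/7 = ((2*q)*(6 + q))/7 = (2*q*(6 + q))/7 = 2*q*(6 + q)/7)
(-5*v(-5)*6)*(29 + r(-7, K)) = (-10*(-5)*(6 - 5)/7*6)*(29 + 7) = (-10*(-5)/7*6)*36 = (-5*(-10/7)*6)*36 = ((50/7)*6)*36 = (300/7)*36 = 10800/7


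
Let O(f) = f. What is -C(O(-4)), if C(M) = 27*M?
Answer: 108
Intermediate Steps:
-C(O(-4)) = -27*(-4) = -1*(-108) = 108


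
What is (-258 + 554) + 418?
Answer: 714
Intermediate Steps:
(-258 + 554) + 418 = 296 + 418 = 714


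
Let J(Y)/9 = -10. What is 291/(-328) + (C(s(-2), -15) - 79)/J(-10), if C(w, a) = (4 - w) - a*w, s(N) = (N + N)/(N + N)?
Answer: -3091/14760 ≈ -0.20942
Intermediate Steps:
s(N) = 1 (s(N) = (2*N)/((2*N)) = (2*N)*(1/(2*N)) = 1)
J(Y) = -90 (J(Y) = 9*(-10) = -90)
C(w, a) = 4 - w - a*w (C(w, a) = (4 - w) - a*w = 4 - w - a*w)
291/(-328) + (C(s(-2), -15) - 79)/J(-10) = 291/(-328) + ((4 - 1*1 - 1*(-15)*1) - 79)/(-90) = 291*(-1/328) + ((4 - 1 + 15) - 79)*(-1/90) = -291/328 + (18 - 79)*(-1/90) = -291/328 - 61*(-1/90) = -291/328 + 61/90 = -3091/14760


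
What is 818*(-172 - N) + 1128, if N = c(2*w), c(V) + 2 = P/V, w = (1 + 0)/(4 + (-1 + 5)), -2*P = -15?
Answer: -162472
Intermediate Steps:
P = 15/2 (P = -½*(-15) = 15/2 ≈ 7.5000)
w = ⅛ (w = 1/(4 + 4) = 1/8 = 1*(⅛) = ⅛ ≈ 0.12500)
c(V) = -2 + 15/(2*V)
N = 28 (N = -2 + 15/(2*((2*(⅛)))) = -2 + 15/(2*(¼)) = -2 + (15/2)*4 = -2 + 30 = 28)
818*(-172 - N) + 1128 = 818*(-172 - 1*28) + 1128 = 818*(-172 - 28) + 1128 = 818*(-200) + 1128 = -163600 + 1128 = -162472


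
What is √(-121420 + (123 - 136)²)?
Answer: I*√121251 ≈ 348.21*I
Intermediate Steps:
√(-121420 + (123 - 136)²) = √(-121420 + (-13)²) = √(-121420 + 169) = √(-121251) = I*√121251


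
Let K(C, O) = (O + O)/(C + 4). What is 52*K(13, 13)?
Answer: 1352/17 ≈ 79.529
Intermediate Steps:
K(C, O) = 2*O/(4 + C) (K(C, O) = (2*O)/(4 + C) = 2*O/(4 + C))
52*K(13, 13) = 52*(2*13/(4 + 13)) = 52*(2*13/17) = 52*(2*13*(1/17)) = 52*(26/17) = 1352/17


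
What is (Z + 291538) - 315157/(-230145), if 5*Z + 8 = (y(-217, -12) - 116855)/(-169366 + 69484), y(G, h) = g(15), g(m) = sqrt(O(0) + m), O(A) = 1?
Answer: 2233894682920783/7662447630 ≈ 2.9154e+5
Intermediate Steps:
g(m) = sqrt(1 + m)
y(G, h) = 4 (y(G, h) = sqrt(1 + 15) = sqrt(16) = 4)
Z = -136441/99882 (Z = -8/5 + ((4 - 116855)/(-169366 + 69484))/5 = -8/5 + (-116851/(-99882))/5 = -8/5 + (-116851*(-1/99882))/5 = -8/5 + (1/5)*(116851/99882) = -8/5 + 116851/499410 = -136441/99882 ≈ -1.3660)
(Z + 291538) - 315157/(-230145) = (-136441/99882 + 291538) - 315157/(-230145) = 29119262075/99882 - 315157*(-1/230145) = 29119262075/99882 + 315157/230145 = 2233894682920783/7662447630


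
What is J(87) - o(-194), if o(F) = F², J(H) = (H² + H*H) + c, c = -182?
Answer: -22680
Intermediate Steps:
J(H) = -182 + 2*H² (J(H) = (H² + H*H) - 182 = (H² + H²) - 182 = 2*H² - 182 = -182 + 2*H²)
J(87) - o(-194) = (-182 + 2*87²) - 1*(-194)² = (-182 + 2*7569) - 1*37636 = (-182 + 15138) - 37636 = 14956 - 37636 = -22680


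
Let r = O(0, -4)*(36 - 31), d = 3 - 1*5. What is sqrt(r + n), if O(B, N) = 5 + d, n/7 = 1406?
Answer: sqrt(9857) ≈ 99.282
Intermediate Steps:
n = 9842 (n = 7*1406 = 9842)
d = -2 (d = 3 - 5 = -2)
O(B, N) = 3 (O(B, N) = 5 - 2 = 3)
r = 15 (r = 3*(36 - 31) = 3*5 = 15)
sqrt(r + n) = sqrt(15 + 9842) = sqrt(9857)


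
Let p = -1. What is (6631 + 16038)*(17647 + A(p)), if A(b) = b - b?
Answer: 400039843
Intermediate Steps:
A(b) = 0
(6631 + 16038)*(17647 + A(p)) = (6631 + 16038)*(17647 + 0) = 22669*17647 = 400039843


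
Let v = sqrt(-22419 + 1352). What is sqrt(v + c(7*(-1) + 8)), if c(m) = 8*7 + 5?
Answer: sqrt(61 + I*sqrt(21067)) ≈ 10.451 + 6.9441*I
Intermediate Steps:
c(m) = 61 (c(m) = 56 + 5 = 61)
v = I*sqrt(21067) (v = sqrt(-21067) = I*sqrt(21067) ≈ 145.14*I)
sqrt(v + c(7*(-1) + 8)) = sqrt(I*sqrt(21067) + 61) = sqrt(61 + I*sqrt(21067))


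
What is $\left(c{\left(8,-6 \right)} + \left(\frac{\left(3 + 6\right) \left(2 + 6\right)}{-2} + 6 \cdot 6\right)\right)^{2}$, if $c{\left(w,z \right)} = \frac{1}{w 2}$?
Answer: $\frac{1}{256} \approx 0.0039063$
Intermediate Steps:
$c{\left(w,z \right)} = \frac{1}{2 w}$
$\left(c{\left(8,-6 \right)} + \left(\frac{\left(3 + 6\right) \left(2 + 6\right)}{-2} + 6 \cdot 6\right)\right)^{2} = \left(\frac{1}{2 \cdot 8} + \left(\frac{\left(3 + 6\right) \left(2 + 6\right)}{-2} + 6 \cdot 6\right)\right)^{2} = \left(\frac{1}{2} \cdot \frac{1}{8} + \left(9 \cdot 8 \left(- \frac{1}{2}\right) + 36\right)\right)^{2} = \left(\frac{1}{16} + \left(72 \left(- \frac{1}{2}\right) + 36\right)\right)^{2} = \left(\frac{1}{16} + \left(-36 + 36\right)\right)^{2} = \left(\frac{1}{16} + 0\right)^{2} = \left(\frac{1}{16}\right)^{2} = \frac{1}{256}$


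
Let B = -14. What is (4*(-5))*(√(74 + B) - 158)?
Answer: 3160 - 40*√15 ≈ 3005.1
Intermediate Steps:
(4*(-5))*(√(74 + B) - 158) = (4*(-5))*(√(74 - 14) - 158) = -20*(√60 - 158) = -20*(2*√15 - 158) = -20*(-158 + 2*√15) = 3160 - 40*√15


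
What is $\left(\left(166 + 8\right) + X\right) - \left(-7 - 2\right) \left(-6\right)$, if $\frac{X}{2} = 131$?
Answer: $382$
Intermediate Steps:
$X = 262$ ($X = 2 \cdot 131 = 262$)
$\left(\left(166 + 8\right) + X\right) - \left(-7 - 2\right) \left(-6\right) = \left(\left(166 + 8\right) + 262\right) - \left(-7 - 2\right) \left(-6\right) = \left(174 + 262\right) - \left(-9\right) \left(-6\right) = 436 - 54 = 382$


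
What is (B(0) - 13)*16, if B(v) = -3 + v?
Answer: -256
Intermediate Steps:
(B(0) - 13)*16 = ((-3 + 0) - 13)*16 = (-3 - 13)*16 = -16*16 = -256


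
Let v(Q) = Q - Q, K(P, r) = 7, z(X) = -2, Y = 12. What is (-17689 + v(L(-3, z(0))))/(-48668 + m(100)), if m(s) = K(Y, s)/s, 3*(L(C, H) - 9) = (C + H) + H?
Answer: 93100/256147 ≈ 0.36346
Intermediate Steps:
L(C, H) = 9 + C/3 + 2*H/3 (L(C, H) = 9 + ((C + H) + H)/3 = 9 + (C + 2*H)/3 = 9 + (C/3 + 2*H/3) = 9 + C/3 + 2*H/3)
v(Q) = 0
m(s) = 7/s
(-17689 + v(L(-3, z(0))))/(-48668 + m(100)) = (-17689 + 0)/(-48668 + 7/100) = -17689/(-48668 + 7*(1/100)) = -17689/(-48668 + 7/100) = -17689/(-4866793/100) = -17689*(-100/4866793) = 93100/256147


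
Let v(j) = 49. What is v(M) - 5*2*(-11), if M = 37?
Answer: 159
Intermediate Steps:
v(M) - 5*2*(-11) = 49 - 5*2*(-11) = 49 - 10*(-11) = 49 + 110 = 159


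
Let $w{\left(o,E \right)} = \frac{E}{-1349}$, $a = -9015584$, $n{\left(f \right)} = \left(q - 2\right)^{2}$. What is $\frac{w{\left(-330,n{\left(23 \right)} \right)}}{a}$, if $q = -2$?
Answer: $\frac{1}{760126426} \approx 1.3156 \cdot 10^{-9}$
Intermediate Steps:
$n{\left(f \right)} = 16$ ($n{\left(f \right)} = \left(-2 - 2\right)^{2} = \left(-4\right)^{2} = 16$)
$w{\left(o,E \right)} = - \frac{E}{1349}$ ($w{\left(o,E \right)} = E \left(- \frac{1}{1349}\right) = - \frac{E}{1349}$)
$\frac{w{\left(-330,n{\left(23 \right)} \right)}}{a} = \frac{\left(- \frac{1}{1349}\right) 16}{-9015584} = \left(- \frac{16}{1349}\right) \left(- \frac{1}{9015584}\right) = \frac{1}{760126426}$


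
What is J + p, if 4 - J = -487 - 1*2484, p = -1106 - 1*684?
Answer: 1185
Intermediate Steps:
p = -1790 (p = -1106 - 684 = -1790)
J = 2975 (J = 4 - (-487 - 1*2484) = 4 - (-487 - 2484) = 4 - 1*(-2971) = 4 + 2971 = 2975)
J + p = 2975 - 1790 = 1185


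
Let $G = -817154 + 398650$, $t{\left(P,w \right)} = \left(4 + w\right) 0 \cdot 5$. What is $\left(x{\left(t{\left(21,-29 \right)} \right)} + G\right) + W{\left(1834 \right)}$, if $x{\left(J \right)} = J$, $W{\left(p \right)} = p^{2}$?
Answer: $2945052$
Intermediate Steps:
$t{\left(P,w \right)} = 0$ ($t{\left(P,w \right)} = \left(4 + w\right) 0 = 0$)
$G = -418504$
$\left(x{\left(t{\left(21,-29 \right)} \right)} + G\right) + W{\left(1834 \right)} = \left(0 - 418504\right) + 1834^{2} = -418504 + 3363556 = 2945052$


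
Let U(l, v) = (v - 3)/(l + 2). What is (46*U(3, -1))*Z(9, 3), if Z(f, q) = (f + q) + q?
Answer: -552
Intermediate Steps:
U(l, v) = (-3 + v)/(2 + l)
Z(f, q) = f + 2*q
(46*U(3, -1))*Z(9, 3) = (46*((-3 - 1)/(2 + 3)))*(9 + 2*3) = (46*(-4/5))*(9 + 6) = (46*((⅕)*(-4)))*15 = (46*(-⅘))*15 = -184/5*15 = -552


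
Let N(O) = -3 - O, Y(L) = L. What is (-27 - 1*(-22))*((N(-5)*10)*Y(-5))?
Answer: 500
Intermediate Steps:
(-27 - 1*(-22))*((N(-5)*10)*Y(-5)) = (-27 - 1*(-22))*(((-3 - 1*(-5))*10)*(-5)) = (-27 + 22)*(((-3 + 5)*10)*(-5)) = -5*2*10*(-5) = -100*(-5) = -5*(-100) = 500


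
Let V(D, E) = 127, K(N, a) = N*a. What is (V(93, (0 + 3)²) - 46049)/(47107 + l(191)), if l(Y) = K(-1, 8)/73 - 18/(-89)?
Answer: -298355234/306054781 ≈ -0.97484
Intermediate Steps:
l(Y) = 602/6497 (l(Y) = -1*8/73 - 18/(-89) = -8*1/73 - 18*(-1/89) = -8/73 + 18/89 = 602/6497)
(V(93, (0 + 3)²) - 46049)/(47107 + l(191)) = (127 - 46049)/(47107 + 602/6497) = -45922/306054781/6497 = -45922*6497/306054781 = -298355234/306054781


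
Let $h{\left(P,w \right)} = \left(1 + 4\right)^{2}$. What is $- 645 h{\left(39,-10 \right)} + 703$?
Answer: $-15422$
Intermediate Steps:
$h{\left(P,w \right)} = 25$ ($h{\left(P,w \right)} = 5^{2} = 25$)
$- 645 h{\left(39,-10 \right)} + 703 = \left(-645\right) 25 + 703 = -16125 + 703 = -15422$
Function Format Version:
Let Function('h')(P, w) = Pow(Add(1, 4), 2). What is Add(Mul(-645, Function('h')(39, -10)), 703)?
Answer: -15422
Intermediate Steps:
Function('h')(P, w) = 25 (Function('h')(P, w) = Pow(5, 2) = 25)
Add(Mul(-645, Function('h')(39, -10)), 703) = Add(Mul(-645, 25), 703) = Add(-16125, 703) = -15422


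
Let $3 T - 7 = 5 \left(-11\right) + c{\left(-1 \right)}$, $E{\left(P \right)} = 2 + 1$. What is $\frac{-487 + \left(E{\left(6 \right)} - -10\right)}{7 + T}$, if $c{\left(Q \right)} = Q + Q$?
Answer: $\frac{1422}{29} \approx 49.034$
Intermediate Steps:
$c{\left(Q \right)} = 2 Q$
$E{\left(P \right)} = 3$
$T = - \frac{50}{3}$ ($T = \frac{7}{3} + \frac{5 \left(-11\right) + 2 \left(-1\right)}{3} = \frac{7}{3} + \frac{-55 - 2}{3} = \frac{7}{3} + \frac{1}{3} \left(-57\right) = \frac{7}{3} - 19 = - \frac{50}{3} \approx -16.667$)
$\frac{-487 + \left(E{\left(6 \right)} - -10\right)}{7 + T} = \frac{-487 + \left(3 - -10\right)}{7 - \frac{50}{3}} = \frac{-487 + \left(3 + 10\right)}{- \frac{29}{3}} = \left(-487 + 13\right) \left(- \frac{3}{29}\right) = \left(-474\right) \left(- \frac{3}{29}\right) = \frac{1422}{29}$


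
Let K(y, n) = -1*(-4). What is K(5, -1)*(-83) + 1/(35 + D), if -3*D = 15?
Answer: -9959/30 ≈ -331.97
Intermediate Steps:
K(y, n) = 4
D = -5 (D = -⅓*15 = -5)
K(5, -1)*(-83) + 1/(35 + D) = 4*(-83) + 1/(35 - 5) = -332 + 1/30 = -9959/30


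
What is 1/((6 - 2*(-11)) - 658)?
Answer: -1/630 ≈ -0.0015873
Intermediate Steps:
1/((6 - 2*(-11)) - 658) = 1/((6 + 22) - 658) = 1/(28 - 658) = 1/(-630) = -1/630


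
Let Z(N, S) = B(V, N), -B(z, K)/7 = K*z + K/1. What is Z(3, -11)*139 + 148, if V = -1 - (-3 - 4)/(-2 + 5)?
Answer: -6663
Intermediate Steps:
V = 4/3 (V = -1 - (-7)/3 = -1 - 1*(-7/3) = -1 + 7/3 = 4/3 ≈ 1.3333)
B(z, K) = -7*K - 7*K*z (B(z, K) = -7*(K*z + K/1) = -7*(K*z + 1*K) = -7*(K*z + K) = -7*(K + K*z) = -7*K - 7*K*z)
Z(N, S) = -49*N/3 (Z(N, S) = -7*N*(1 + 4/3) = -7*N*7/3 = -49*N/3)
Z(3, -11)*139 + 148 = -49/3*3*139 + 148 = -49*139 + 148 = -6811 + 148 = -6663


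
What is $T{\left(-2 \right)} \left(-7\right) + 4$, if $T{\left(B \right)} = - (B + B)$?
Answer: $-24$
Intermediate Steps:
$T{\left(B \right)} = - 2 B$
$T{\left(-2 \right)} \left(-7\right) + 4 = \left(-2\right) \left(-2\right) \left(-7\right) + 4 = 4 \left(-7\right) + 4 = -28 + 4 = -24$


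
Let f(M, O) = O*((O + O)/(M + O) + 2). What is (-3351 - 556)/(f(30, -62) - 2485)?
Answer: 15628/11397 ≈ 1.3712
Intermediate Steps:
f(M, O) = O*(2 + 2*O/(M + O)) (f(M, O) = O*((2*O)/(M + O) + 2) = O*(2*O/(M + O) + 2) = O*(2 + 2*O/(M + O)))
(-3351 - 556)/(f(30, -62) - 2485) = (-3351 - 556)/(2*(-62)*(30 + 2*(-62))/(30 - 62) - 2485) = -3907/(2*(-62)*(30 - 124)/(-32) - 2485) = -3907/(2*(-62)*(-1/32)*(-94) - 2485) = -3907/(-1457/4 - 2485) = -3907/(-11397/4) = -3907*(-4/11397) = 15628/11397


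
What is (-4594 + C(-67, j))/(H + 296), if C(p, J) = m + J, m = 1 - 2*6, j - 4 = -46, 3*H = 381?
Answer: -1549/141 ≈ -10.986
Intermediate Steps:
H = 127 (H = (⅓)*381 = 127)
j = -42 (j = 4 - 46 = -42)
m = -11 (m = 1 - 12 = -11)
C(p, J) = -11 + J
(-4594 + C(-67, j))/(H + 296) = (-4594 + (-11 - 42))/(127 + 296) = (-4594 - 53)/423 = -4647*1/423 = -1549/141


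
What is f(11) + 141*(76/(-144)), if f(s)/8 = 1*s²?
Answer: 10723/12 ≈ 893.58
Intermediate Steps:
f(s) = 8*s² (f(s) = 8*(1*s²) = 8*s²)
f(11) + 141*(76/(-144)) = 8*11² + 141*(76/(-144)) = 8*121 + 141*(76*(-1/144)) = 968 + 141*(-19/36) = 968 - 893/12 = 10723/12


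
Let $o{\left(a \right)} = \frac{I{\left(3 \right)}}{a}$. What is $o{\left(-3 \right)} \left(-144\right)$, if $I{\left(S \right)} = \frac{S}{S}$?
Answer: $48$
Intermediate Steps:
$I{\left(S \right)} = 1$
$o{\left(a \right)} = \frac{1}{a}$ ($o{\left(a \right)} = 1 \frac{1}{a} = \frac{1}{a}$)
$o{\left(-3 \right)} \left(-144\right) = \frac{1}{-3} \left(-144\right) = \left(- \frac{1}{3}\right) \left(-144\right) = 48$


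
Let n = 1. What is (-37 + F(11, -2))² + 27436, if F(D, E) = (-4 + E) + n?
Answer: 29200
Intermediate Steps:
F(D, E) = -3 + E (F(D, E) = (-4 + E) + 1 = -3 + E)
(-37 + F(11, -2))² + 27436 = (-37 + (-3 - 2))² + 27436 = (-37 - 5)² + 27436 = (-42)² + 27436 = 1764 + 27436 = 29200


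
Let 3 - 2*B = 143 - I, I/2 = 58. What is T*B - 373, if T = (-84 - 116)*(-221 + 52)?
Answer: -405973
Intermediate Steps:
I = 116 (I = 2*58 = 116)
B = -12 (B = 3/2 - (143 - 1*116)/2 = 3/2 - (143 - 116)/2 = 3/2 - ½*27 = 3/2 - 27/2 = -12)
T = 33800 (T = -200*(-169) = 33800)
T*B - 373 = 33800*(-12) - 373 = -405600 - 373 = -405973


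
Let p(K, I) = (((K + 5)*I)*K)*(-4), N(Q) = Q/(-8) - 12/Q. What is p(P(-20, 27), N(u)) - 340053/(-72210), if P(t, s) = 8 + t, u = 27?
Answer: 93009553/72210 ≈ 1288.0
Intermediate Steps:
N(Q) = -12/Q - Q/8 (N(Q) = Q*(-⅛) - 12/Q = -Q/8 - 12/Q = -12/Q - Q/8)
p(K, I) = -4*I*K*(5 + K) (p(K, I) = (((5 + K)*I)*K)*(-4) = ((I*(5 + K))*K)*(-4) = (I*K*(5 + K))*(-4) = -4*I*K*(5 + K))
p(P(-20, 27), N(u)) - 340053/(-72210) = -4*(-12/27 - ⅛*27)*(8 - 20)*(5 + (8 - 20)) - 340053/(-72210) = -4*(-12*1/27 - 27/8)*(-12)*(5 - 12) - 340053*(-1)/72210 = -4*(-4/9 - 27/8)*(-12)*(-7) - 1*(-113351/24070) = -4*(-275/72)*(-12)*(-7) + 113351/24070 = 3850/3 + 113351/24070 = 93009553/72210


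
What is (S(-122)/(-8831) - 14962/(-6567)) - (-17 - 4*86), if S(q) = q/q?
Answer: 21067659752/57993177 ≈ 363.28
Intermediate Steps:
S(q) = 1
(S(-122)/(-8831) - 14962/(-6567)) - (-17 - 4*86) = (1/(-8831) - 14962/(-6567)) - (-17 - 4*86) = (1*(-1/8831) - 14962*(-1/6567)) - (-17 - 344) = (-1/8831 + 14962/6567) - 1*(-361) = 132122855/57993177 + 361 = 21067659752/57993177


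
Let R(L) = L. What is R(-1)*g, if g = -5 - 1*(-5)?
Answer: 0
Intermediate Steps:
g = 0 (g = -5 + 5 = 0)
R(-1)*g = -1*0 = 0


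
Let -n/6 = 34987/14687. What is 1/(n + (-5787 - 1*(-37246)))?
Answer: 14687/461828411 ≈ 3.1802e-5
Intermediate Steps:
n = -209922/14687 ≈ -14.293
1/(n + (-5787 - 1*(-37246))) = 1/(-209922/14687 + (-5787 - 1*(-37246))) = 1/(-209922/14687 + (-5787 + 37246)) = 1/(-209922/14687 + 31459) = 1/(461828411/14687) = 14687/461828411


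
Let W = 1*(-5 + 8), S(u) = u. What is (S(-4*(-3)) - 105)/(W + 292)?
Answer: -93/295 ≈ -0.31525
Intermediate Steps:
W = 3 (W = 1*3 = 3)
(S(-4*(-3)) - 105)/(W + 292) = (-4*(-3) - 105)/(3 + 292) = (12 - 105)/295 = -93*1/295 = -93/295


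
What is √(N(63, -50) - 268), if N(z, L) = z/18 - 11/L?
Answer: I*√6607/5 ≈ 16.257*I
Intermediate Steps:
N(z, L) = -11/L + z/18 (N(z, L) = z*(1/18) - 11/L = z/18 - 11/L = -11/L + z/18)
√(N(63, -50) - 268) = √((-11/(-50) + (1/18)*63) - 268) = √((-11*(-1/50) + 7/2) - 268) = √((11/50 + 7/2) - 268) = √(93/25 - 268) = √(-6607/25) = I*√6607/5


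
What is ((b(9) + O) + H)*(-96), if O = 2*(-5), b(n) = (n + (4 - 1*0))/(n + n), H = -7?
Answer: 4688/3 ≈ 1562.7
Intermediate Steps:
b(n) = (4 + n)/(2*n) (b(n) = (n + (4 + 0))/((2*n)) = (n + 4)*(1/(2*n)) = (4 + n)*(1/(2*n)) = (4 + n)/(2*n))
O = -10
((b(9) + O) + H)*(-96) = (((½)*(4 + 9)/9 - 10) - 7)*(-96) = (((½)*(⅑)*13 - 10) - 7)*(-96) = ((13/18 - 10) - 7)*(-96) = (-167/18 - 7)*(-96) = -293/18*(-96) = 4688/3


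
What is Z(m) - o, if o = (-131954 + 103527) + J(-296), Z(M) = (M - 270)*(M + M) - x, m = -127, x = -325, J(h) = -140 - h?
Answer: 129434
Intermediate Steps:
Z(M) = 325 + 2*M*(-270 + M) (Z(M) = (M - 270)*(M + M) - 1*(-325) = (-270 + M)*(2*M) + 325 = 2*M*(-270 + M) + 325 = 325 + 2*M*(-270 + M))
o = -28271 (o = (-131954 + 103527) + (-140 - 1*(-296)) = -28427 + (-140 + 296) = -28427 + 156 = -28271)
Z(m) - o = (325 - 540*(-127) + 2*(-127)²) - 1*(-28271) = (325 + 68580 + 2*16129) + 28271 = (325 + 68580 + 32258) + 28271 = 101163 + 28271 = 129434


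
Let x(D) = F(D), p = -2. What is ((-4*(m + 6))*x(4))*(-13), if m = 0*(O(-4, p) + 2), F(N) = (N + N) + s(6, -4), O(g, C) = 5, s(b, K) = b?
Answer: 4368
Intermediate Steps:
F(N) = 6 + 2*N (F(N) = (N + N) + 6 = 2*N + 6 = 6 + 2*N)
m = 0 (m = 0*(5 + 2) = 0*7 = 0)
x(D) = 6 + 2*D
((-4*(m + 6))*x(4))*(-13) = ((-4*(0 + 6))*(6 + 2*4))*(-13) = ((-4*6)*(6 + 8))*(-13) = -24*14*(-13) = -336*(-13) = 4368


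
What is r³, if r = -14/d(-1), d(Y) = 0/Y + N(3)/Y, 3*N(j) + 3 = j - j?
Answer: -2744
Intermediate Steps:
N(j) = -1 (N(j) = -1 + (j - j)/3 = -1 + (⅓)*0 = -1 + 0 = -1)
d(Y) = -1/Y (d(Y) = 0/Y - 1/Y = 0 - 1/Y = -1/Y)
r = -14 (r = -14/((-1/(-1))) = -14/((-1*(-1))) = -14/1 = -14*1 = -14)
r³ = (-14)³ = -2744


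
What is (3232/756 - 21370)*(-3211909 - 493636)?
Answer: 14963442786490/189 ≈ 7.9172e+10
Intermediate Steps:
(3232/756 - 21370)*(-3211909 - 493636) = ((1/756)*3232 - 21370)*(-3705545) = (808/189 - 21370)*(-3705545) = -4038122/189*(-3705545) = 14963442786490/189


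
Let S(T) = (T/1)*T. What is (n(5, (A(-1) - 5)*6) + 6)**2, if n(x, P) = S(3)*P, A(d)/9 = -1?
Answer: 562500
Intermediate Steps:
S(T) = T**2 (S(T) = (T*1)*T = T*T = T**2)
A(d) = -9 (A(d) = 9*(-1) = -9)
n(x, P) = 9*P (n(x, P) = 3**2*P = 9*P)
(n(5, (A(-1) - 5)*6) + 6)**2 = (9*((-9 - 5)*6) + 6)**2 = (9*(-14*6) + 6)**2 = (9*(-84) + 6)**2 = (-756 + 6)**2 = (-750)**2 = 562500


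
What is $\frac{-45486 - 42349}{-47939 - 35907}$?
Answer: $\frac{87835}{83846} \approx 1.0476$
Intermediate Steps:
$\frac{-45486 - 42349}{-47939 - 35907} = - \frac{87835}{-83846} = \left(-87835\right) \left(- \frac{1}{83846}\right) = \frac{87835}{83846}$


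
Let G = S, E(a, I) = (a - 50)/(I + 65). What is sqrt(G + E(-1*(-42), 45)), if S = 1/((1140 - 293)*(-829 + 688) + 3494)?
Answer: I*sqrt(2957252004905)/6376315 ≈ 0.2697*I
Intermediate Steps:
S = -1/115933 (S = 1/(847*(-141) + 3494) = 1/(-119427 + 3494) = 1/(-115933) = -1/115933 ≈ -8.6257e-6)
E(a, I) = (-50 + a)/(65 + I)
G = -1/115933 ≈ -8.6257e-6
sqrt(G + E(-1*(-42), 45)) = sqrt(-1/115933 + (-50 - 1*(-42))/(65 + 45)) = sqrt(-1/115933 + (-50 + 42)/110) = sqrt(-1/115933 + (1/110)*(-8)) = sqrt(-1/115933 - 4/55) = sqrt(-463787/6376315) = I*sqrt(2957252004905)/6376315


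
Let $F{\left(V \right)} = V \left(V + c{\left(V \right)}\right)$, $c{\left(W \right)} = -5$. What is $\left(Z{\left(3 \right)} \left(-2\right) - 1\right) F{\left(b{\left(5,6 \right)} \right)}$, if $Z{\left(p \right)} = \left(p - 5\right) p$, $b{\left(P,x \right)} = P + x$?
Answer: $726$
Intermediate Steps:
$Z{\left(p \right)} = p \left(-5 + p\right)$ ($Z{\left(p \right)} = \left(-5 + p\right) p = p \left(-5 + p\right)$)
$F{\left(V \right)} = V \left(-5 + V\right)$ ($F{\left(V \right)} = V \left(V - 5\right) = V \left(-5 + V\right)$)
$\left(Z{\left(3 \right)} \left(-2\right) - 1\right) F{\left(b{\left(5,6 \right)} \right)} = \left(3 \left(-5 + 3\right) \left(-2\right) - 1\right) \left(5 + 6\right) \left(-5 + \left(5 + 6\right)\right) = \left(3 \left(-2\right) \left(-2\right) - 1\right) 11 \left(-5 + 11\right) = \left(\left(-6\right) \left(-2\right) - 1\right) 11 \cdot 6 = \left(12 - 1\right) 66 = 11 \cdot 66 = 726$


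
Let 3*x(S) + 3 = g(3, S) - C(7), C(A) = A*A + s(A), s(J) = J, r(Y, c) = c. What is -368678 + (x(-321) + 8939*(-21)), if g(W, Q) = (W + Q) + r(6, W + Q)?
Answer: -1669886/3 ≈ -5.5663e+5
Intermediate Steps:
C(A) = A + A**2 (C(A) = A*A + A = A**2 + A = A + A**2)
g(W, Q) = 2*Q + 2*W (g(W, Q) = (W + Q) + (W + Q) = (Q + W) + (Q + W) = 2*Q + 2*W)
x(S) = -53/3 + 2*S/3 (x(S) = -1 + ((2*S + 2*3) - 7*(1 + 7))/3 = -1 + ((2*S + 6) - 7*8)/3 = -1 + ((6 + 2*S) - 1*56)/3 = -1 + ((6 + 2*S) - 56)/3 = -1 + (-50 + 2*S)/3 = -1 + (-50/3 + 2*S/3) = -53/3 + 2*S/3)
-368678 + (x(-321) + 8939*(-21)) = -368678 + ((-53/3 + (2/3)*(-321)) + 8939*(-21)) = -368678 + ((-53/3 - 214) - 187719) = -368678 + (-695/3 - 187719) = -368678 - 563852/3 = -1669886/3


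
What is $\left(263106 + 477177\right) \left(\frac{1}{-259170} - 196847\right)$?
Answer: $- \frac{12588965712736151}{86390} \approx -1.4572 \cdot 10^{11}$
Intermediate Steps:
$\left(263106 + 477177\right) \left(\frac{1}{-259170} - 196847\right) = 740283 \left(- \frac{1}{259170} - 196847\right) = 740283 \left(- \frac{51016836991}{259170}\right) = - \frac{12588965712736151}{86390}$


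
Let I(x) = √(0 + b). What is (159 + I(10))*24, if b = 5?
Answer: 3816 + 24*√5 ≈ 3869.7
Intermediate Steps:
I(x) = √5 (I(x) = √(0 + 5) = √5)
(159 + I(10))*24 = (159 + √5)*24 = 3816 + 24*√5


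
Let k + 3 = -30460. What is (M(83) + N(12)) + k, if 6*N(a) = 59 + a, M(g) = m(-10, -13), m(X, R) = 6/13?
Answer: -2375155/78 ≈ -30451.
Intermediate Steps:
k = -30463 (k = -3 - 30460 = -30463)
m(X, R) = 6/13 (m(X, R) = 6*(1/13) = 6/13)
M(g) = 6/13
N(a) = 59/6 + a/6 (N(a) = (59 + a)/6 = 59/6 + a/6)
(M(83) + N(12)) + k = (6/13 + (59/6 + (⅙)*12)) - 30463 = (6/13 + (59/6 + 2)) - 30463 = (6/13 + 71/6) - 30463 = 959/78 - 30463 = -2375155/78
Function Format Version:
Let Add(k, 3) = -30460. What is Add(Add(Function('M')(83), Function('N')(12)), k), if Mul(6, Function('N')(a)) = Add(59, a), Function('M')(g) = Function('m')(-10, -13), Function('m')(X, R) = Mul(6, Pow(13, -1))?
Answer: Rational(-2375155, 78) ≈ -30451.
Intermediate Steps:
k = -30463 (k = Add(-3, -30460) = -30463)
Function('m')(X, R) = Rational(6, 13) (Function('m')(X, R) = Mul(6, Rational(1, 13)) = Rational(6, 13))
Function('M')(g) = Rational(6, 13)
Function('N')(a) = Add(Rational(59, 6), Mul(Rational(1, 6), a)) (Function('N')(a) = Mul(Rational(1, 6), Add(59, a)) = Add(Rational(59, 6), Mul(Rational(1, 6), a)))
Add(Add(Function('M')(83), Function('N')(12)), k) = Add(Add(Rational(6, 13), Add(Rational(59, 6), Mul(Rational(1, 6), 12))), -30463) = Add(Add(Rational(6, 13), Add(Rational(59, 6), 2)), -30463) = Add(Add(Rational(6, 13), Rational(71, 6)), -30463) = Add(Rational(959, 78), -30463) = Rational(-2375155, 78)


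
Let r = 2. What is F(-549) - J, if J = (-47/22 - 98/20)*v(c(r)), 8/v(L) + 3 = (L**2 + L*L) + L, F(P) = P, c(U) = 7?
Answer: -512799/935 ≈ -548.45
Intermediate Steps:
v(L) = 8/(-3 + L + 2*L**2) (v(L) = 8/(-3 + ((L**2 + L*L) + L)) = 8/(-3 + ((L**2 + L**2) + L)) = 8/(-3 + (2*L**2 + L)) = 8/(-3 + (L + 2*L**2)) = 8/(-3 + L + 2*L**2))
J = -516/935 (J = (-47/22 - 98/20)*(8/(-3 + 7 + 2*7**2)) = (-47*1/22 - 98*1/20)*(8/(-3 + 7 + 2*49)) = (-47/22 - 49/10)*(8/(-3 + 7 + 98)) = -3096/(55*102) = -387/55*4/51 = -516/935 ≈ -0.55187)
F(-549) - J = -549 - 1*(-516/935) = -549 + 516/935 = -512799/935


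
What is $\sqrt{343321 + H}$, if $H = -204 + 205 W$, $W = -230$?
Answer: $\sqrt{295967} \approx 544.03$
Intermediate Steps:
$H = -47354$ ($H = -204 + 205 \left(-230\right) = -204 - 47150 = -47354$)
$\sqrt{343321 + H} = \sqrt{343321 - 47354} = \sqrt{295967}$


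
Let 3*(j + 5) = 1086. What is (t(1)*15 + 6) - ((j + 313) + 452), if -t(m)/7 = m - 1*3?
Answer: -906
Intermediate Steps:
j = 357 (j = -5 + (⅓)*1086 = -5 + 362 = 357)
t(m) = 21 - 7*m (t(m) = -7*(m - 1*3) = -7*(m - 3) = -7*(-3 + m) = 21 - 7*m)
(t(1)*15 + 6) - ((j + 313) + 452) = ((21 - 7*1)*15 + 6) - ((357 + 313) + 452) = ((21 - 7)*15 + 6) - (670 + 452) = (14*15 + 6) - 1*1122 = (210 + 6) - 1122 = 216 - 1122 = -906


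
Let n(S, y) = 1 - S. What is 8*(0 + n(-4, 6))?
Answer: 40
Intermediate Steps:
8*(0 + n(-4, 6)) = 8*(0 + (1 - 1*(-4))) = 8*(0 + (1 + 4)) = 8*(0 + 5) = 8*5 = 40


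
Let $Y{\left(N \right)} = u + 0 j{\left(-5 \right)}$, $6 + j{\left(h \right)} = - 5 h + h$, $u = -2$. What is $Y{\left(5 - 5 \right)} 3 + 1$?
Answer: $-5$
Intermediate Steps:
$j{\left(h \right)} = -6 - 4 h$ ($j{\left(h \right)} = -6 + \left(- 5 h + h\right) = -6 - 4 h$)
$Y{\left(N \right)} = -2$ ($Y{\left(N \right)} = -2 + 0 \left(-6 - -20\right) = -2 + 0 \left(-6 + 20\right) = -2 + 0 \cdot 14 = -2 + 0 = -2$)
$Y{\left(5 - 5 \right)} 3 + 1 = \left(-2\right) 3 + 1 = -6 + 1 = -5$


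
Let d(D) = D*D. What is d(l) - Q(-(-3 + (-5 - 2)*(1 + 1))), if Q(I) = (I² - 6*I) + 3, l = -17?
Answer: 99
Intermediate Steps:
d(D) = D²
Q(I) = 3 + I² - 6*I
d(l) - Q(-(-3 + (-5 - 2)*(1 + 1))) = (-17)² - (3 + (-(-3 + (-5 - 2)*(1 + 1)))² - (-6)*(-3 + (-5 - 2)*(1 + 1))) = 289 - (3 + (-(-3 - 7*2))² - (-6)*(-3 - 7*2)) = 289 - (3 + (-(-3 - 14))² - (-6)*(-3 - 14)) = 289 - (3 + (-1*(-17))² - (-6)*(-17)) = 289 - (3 + 17² - 6*17) = 289 - (3 + 289 - 102) = 289 - 1*190 = 289 - 190 = 99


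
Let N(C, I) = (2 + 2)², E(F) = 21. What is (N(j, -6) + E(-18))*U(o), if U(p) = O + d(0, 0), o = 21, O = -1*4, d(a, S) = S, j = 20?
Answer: -148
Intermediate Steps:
O = -4
N(C, I) = 16 (N(C, I) = 4² = 16)
U(p) = -4 (U(p) = -4 + 0 = -4)
(N(j, -6) + E(-18))*U(o) = (16 + 21)*(-4) = 37*(-4) = -148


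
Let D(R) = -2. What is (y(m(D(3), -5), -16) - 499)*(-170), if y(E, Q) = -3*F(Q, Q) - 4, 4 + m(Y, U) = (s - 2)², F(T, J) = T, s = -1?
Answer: 77350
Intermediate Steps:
m(Y, U) = 5 (m(Y, U) = -4 + (-1 - 2)² = -4 + (-3)² = -4 + 9 = 5)
y(E, Q) = -4 - 3*Q (y(E, Q) = -3*Q - 4 = -4 - 3*Q)
(y(m(D(3), -5), -16) - 499)*(-170) = ((-4 - 3*(-16)) - 499)*(-170) = ((-4 + 48) - 499)*(-170) = (44 - 499)*(-170) = -455*(-170) = 77350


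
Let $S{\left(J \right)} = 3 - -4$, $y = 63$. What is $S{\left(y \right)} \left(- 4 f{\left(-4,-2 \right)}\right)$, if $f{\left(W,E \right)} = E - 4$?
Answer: $168$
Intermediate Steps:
$f{\left(W,E \right)} = -4 + E$
$S{\left(J \right)} = 7$ ($S{\left(J \right)} = 3 + 4 = 7$)
$S{\left(y \right)} \left(- 4 f{\left(-4,-2 \right)}\right) = 7 \left(- 4 \left(-4 - 2\right)\right) = 7 \left(\left(-4\right) \left(-6\right)\right) = 7 \cdot 24 = 168$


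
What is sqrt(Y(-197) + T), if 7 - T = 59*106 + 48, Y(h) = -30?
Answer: 5*I*sqrt(253) ≈ 79.53*I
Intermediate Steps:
T = -6295 (T = 7 - (59*106 + 48) = 7 - (6254 + 48) = 7 - 1*6302 = 7 - 6302 = -6295)
sqrt(Y(-197) + T) = sqrt(-30 - 6295) = sqrt(-6325) = 5*I*sqrt(253)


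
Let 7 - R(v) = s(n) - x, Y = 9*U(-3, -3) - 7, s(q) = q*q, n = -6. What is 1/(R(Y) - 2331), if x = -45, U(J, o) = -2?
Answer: -1/2405 ≈ -0.00041580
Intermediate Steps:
s(q) = q**2
Y = -25 (Y = 9*(-2) - 7 = -18 - 7 = -25)
R(v) = -74 (R(v) = 7 - ((-6)**2 - 1*(-45)) = 7 - (36 + 45) = 7 - 1*81 = 7 - 81 = -74)
1/(R(Y) - 2331) = 1/(-74 - 2331) = 1/(-2405) = -1/2405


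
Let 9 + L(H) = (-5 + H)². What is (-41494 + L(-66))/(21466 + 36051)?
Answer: -36462/57517 ≈ -0.63393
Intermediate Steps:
L(H) = -9 + (-5 + H)²
(-41494 + L(-66))/(21466 + 36051) = (-41494 + (-9 + (-5 - 66)²))/(21466 + 36051) = (-41494 + (-9 + (-71)²))/57517 = (-41494 + (-9 + 5041))*(1/57517) = (-41494 + 5032)*(1/57517) = -36462*1/57517 = -36462/57517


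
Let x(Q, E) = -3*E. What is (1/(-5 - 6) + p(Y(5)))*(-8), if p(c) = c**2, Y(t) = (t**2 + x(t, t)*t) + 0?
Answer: -219992/11 ≈ -19999.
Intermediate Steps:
Y(t) = -2*t**2 (Y(t) = (t**2 + (-3*t)*t) + 0 = (t**2 - 3*t**2) + 0 = -2*t**2 + 0 = -2*t**2)
(1/(-5 - 6) + p(Y(5)))*(-8) = (1/(-5 - 6) + (-2*5**2)**2)*(-8) = (1/(-11) + (-2*25)**2)*(-8) = (-1/11 + (-50)**2)*(-8) = (-1/11 + 2500)*(-8) = (27499/11)*(-8) = -219992/11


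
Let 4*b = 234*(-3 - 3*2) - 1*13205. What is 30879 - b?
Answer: 138827/4 ≈ 34707.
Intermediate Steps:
b = -15311/4 (b = (234*(-3 - 3*2) - 1*13205)/4 = (234*(-3 - 6) - 13205)/4 = (234*(-9) - 13205)/4 = (-2106 - 13205)/4 = (¼)*(-15311) = -15311/4 ≈ -3827.8)
30879 - b = 30879 - 1*(-15311/4) = 30879 + 15311/4 = 138827/4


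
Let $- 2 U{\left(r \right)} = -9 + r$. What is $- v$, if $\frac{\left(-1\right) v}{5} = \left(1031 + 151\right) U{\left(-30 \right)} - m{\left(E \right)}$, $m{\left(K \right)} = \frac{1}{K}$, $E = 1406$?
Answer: $\frac{162034465}{1406} \approx 1.1525 \cdot 10^{5}$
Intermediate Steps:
$U{\left(r \right)} = \frac{9}{2} - \frac{r}{2}$ ($U{\left(r \right)} = - \frac{-9 + r}{2} = \frac{9}{2} - \frac{r}{2}$)
$v = - \frac{162034465}{1406}$ ($v = - 5 \left(\left(1031 + 151\right) \left(\frac{9}{2} - -15\right) - \frac{1}{1406}\right) = - 5 \left(1182 \left(\frac{9}{2} + 15\right) - \frac{1}{1406}\right) = - 5 \left(1182 \cdot \frac{39}{2} - \frac{1}{1406}\right) = - 5 \left(23049 - \frac{1}{1406}\right) = \left(-5\right) \frac{32406893}{1406} = - \frac{162034465}{1406} \approx -1.1525 \cdot 10^{5}$)
$- v = \left(-1\right) \left(- \frac{162034465}{1406}\right) = \frac{162034465}{1406}$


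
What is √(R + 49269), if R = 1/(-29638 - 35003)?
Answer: 2*√51467122635837/64641 ≈ 221.97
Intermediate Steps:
R = -1/64641 (R = 1/(-64641) = -1/64641 ≈ -1.5470e-5)
√(R + 49269) = √(-1/64641 + 49269) = √(3184797428/64641) = 2*√51467122635837/64641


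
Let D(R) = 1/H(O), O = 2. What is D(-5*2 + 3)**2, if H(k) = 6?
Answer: 1/36 ≈ 0.027778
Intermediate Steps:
D(R) = 1/6
D(-5*2 + 3)**2 = (1/6)**2 = 1/36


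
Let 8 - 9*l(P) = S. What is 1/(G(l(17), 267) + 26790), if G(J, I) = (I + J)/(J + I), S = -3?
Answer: 1/26791 ≈ 3.7326e-5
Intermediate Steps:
l(P) = 11/9 (l(P) = 8/9 - 1/9*(-3) = 8/9 + 1/3 = 11/9)
G(J, I) = 1 (G(J, I) = (I + J)/(I + J) = 1)
1/(G(l(17), 267) + 26790) = 1/(1 + 26790) = 1/26791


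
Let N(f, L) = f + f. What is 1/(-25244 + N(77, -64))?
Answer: -1/25090 ≈ -3.9857e-5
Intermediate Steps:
N(f, L) = 2*f
1/(-25244 + N(77, -64)) = 1/(-25244 + 2*77) = 1/(-25244 + 154) = 1/(-25090) = -1/25090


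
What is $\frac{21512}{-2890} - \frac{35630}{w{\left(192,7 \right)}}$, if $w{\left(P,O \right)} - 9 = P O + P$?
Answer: $- \frac{13620674}{446505} \approx -30.505$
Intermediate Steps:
$w{\left(P,O \right)} = 9 + P + O P$ ($w{\left(P,O \right)} = 9 + \left(P O + P\right) = 9 + \left(O P + P\right) = 9 + \left(P + O P\right) = 9 + P + O P$)
$\frac{21512}{-2890} - \frac{35630}{w{\left(192,7 \right)}} = \frac{21512}{-2890} - \frac{35630}{9 + 192 + 7 \cdot 192} = 21512 \left(- \frac{1}{2890}\right) - \frac{35630}{9 + 192 + 1344} = - \frac{10756}{1445} - \frac{35630}{1545} = - \frac{10756}{1445} - \frac{7126}{309} = - \frac{13620674}{446505}$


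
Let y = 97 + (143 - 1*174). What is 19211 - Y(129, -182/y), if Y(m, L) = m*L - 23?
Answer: 215487/11 ≈ 19590.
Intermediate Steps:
y = 66 (y = 97 + (143 - 174) = 97 - 31 = 66)
Y(m, L) = -23 + L*m (Y(m, L) = L*m - 23 = -23 + L*m)
19211 - Y(129, -182/y) = 19211 - (-23 - 182/66*129) = 19211 - (-23 - 182*1/66*129) = 19211 - (-23 - 91/33*129) = 19211 - (-23 - 3913/11) = 19211 - 1*(-4166/11) = 19211 + 4166/11 = 215487/11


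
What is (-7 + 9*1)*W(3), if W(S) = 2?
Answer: 4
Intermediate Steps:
(-7 + 9*1)*W(3) = (-7 + 9*1)*2 = (-7 + 9)*2 = 2*2 = 4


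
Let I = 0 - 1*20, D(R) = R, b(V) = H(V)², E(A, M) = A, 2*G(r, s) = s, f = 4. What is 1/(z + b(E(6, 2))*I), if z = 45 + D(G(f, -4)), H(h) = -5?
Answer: -1/457 ≈ -0.0021882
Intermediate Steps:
G(r, s) = s/2
b(V) = 25 (b(V) = (-5)² = 25)
I = -20 (I = 0 - 20 = -20)
z = 43 (z = 45 + (½)*(-4) = 45 - 2 = 43)
1/(z + b(E(6, 2))*I) = 1/(43 + 25*(-20)) = 1/(43 - 500) = 1/(-457) = -1/457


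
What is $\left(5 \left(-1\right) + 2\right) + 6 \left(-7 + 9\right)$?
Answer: $9$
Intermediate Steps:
$\left(5 \left(-1\right) + 2\right) + 6 \left(-7 + 9\right) = \left(-5 + 2\right) + 6 \cdot 2 = -3 + 12 = 9$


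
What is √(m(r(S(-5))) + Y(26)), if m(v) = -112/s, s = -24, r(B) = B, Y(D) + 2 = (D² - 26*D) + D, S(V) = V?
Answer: √258/3 ≈ 5.3541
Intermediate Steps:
Y(D) = -2 + D² - 25*D (Y(D) = -2 + ((D² - 26*D) + D) = -2 + (D² - 25*D) = -2 + D² - 25*D)
m(v) = 14/3 (m(v) = -112/(-24) = -112*(-1/24) = 14/3)
√(m(r(S(-5))) + Y(26)) = √(14/3 + (-2 + 26² - 25*26)) = √(14/3 + (-2 + 676 - 650)) = √(14/3 + 24) = √(86/3) = √258/3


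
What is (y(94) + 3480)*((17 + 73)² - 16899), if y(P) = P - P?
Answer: -30620520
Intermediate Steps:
y(P) = 0
(y(94) + 3480)*((17 + 73)² - 16899) = (0 + 3480)*((17 + 73)² - 16899) = 3480*(90² - 16899) = 3480*(8100 - 16899) = 3480*(-8799) = -30620520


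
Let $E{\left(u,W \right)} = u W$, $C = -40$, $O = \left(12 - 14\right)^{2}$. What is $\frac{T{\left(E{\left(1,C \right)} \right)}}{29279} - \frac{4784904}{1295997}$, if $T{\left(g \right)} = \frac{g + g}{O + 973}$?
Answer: $- \frac{45625024066264}{12357583250417} \approx -3.6921$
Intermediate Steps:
$O = 4$ ($O = \left(-2\right)^{2} = 4$)
$E{\left(u,W \right)} = W u$
$T{\left(g \right)} = \frac{2 g}{977}$ ($T{\left(g \right)} = \frac{g + g}{4 + 973} = \frac{2 g}{977}$)
$\frac{T{\left(E{\left(1,C \right)} \right)}}{29279} - \frac{4784904}{1295997} = \frac{\frac{2}{977} \left(\left(-40\right) 1\right)}{29279} - \frac{4784904}{1295997} = \frac{2}{977} \left(-40\right) \frac{1}{29279} - \frac{1594968}{431999} = \left(- \frac{80}{977}\right) \frac{1}{29279} - \frac{1594968}{431999} = - \frac{80}{28605583} - \frac{1594968}{431999} = - \frac{45625024066264}{12357583250417}$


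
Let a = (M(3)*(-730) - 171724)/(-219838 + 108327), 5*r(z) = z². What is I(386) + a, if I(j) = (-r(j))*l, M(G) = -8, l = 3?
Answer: -49843249448/557555 ≈ -89396.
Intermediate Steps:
r(z) = z²/5
I(j) = -3*j²/5 (I(j) = -j²/5*3 = -3*j²/5)
a = 165884/111511 (a = (-8*(-730) - 171724)/(-219838 + 108327) = (5840 - 171724)/(-111511) = -165884*(-1/111511) = 165884/111511 ≈ 1.4876)
I(386) + a = -⅗*386² + 165884/111511 = -⅗*148996 + 165884/111511 = -446988/5 + 165884/111511 = -49843249448/557555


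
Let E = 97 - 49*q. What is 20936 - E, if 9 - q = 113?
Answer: 15743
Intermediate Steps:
q = -104 (q = 9 - 1*113 = 9 - 113 = -104)
E = 5193 (E = 97 - 49*(-104) = 97 + 5096 = 5193)
20936 - E = 20936 - 1*5193 = 20936 - 5193 = 15743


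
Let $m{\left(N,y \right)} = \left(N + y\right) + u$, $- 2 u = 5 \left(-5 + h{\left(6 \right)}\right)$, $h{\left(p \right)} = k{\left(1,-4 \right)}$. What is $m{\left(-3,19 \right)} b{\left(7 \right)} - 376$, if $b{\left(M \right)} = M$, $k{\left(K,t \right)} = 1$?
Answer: $-194$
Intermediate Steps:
$h{\left(p \right)} = 1$
$u = 10$ ($u = - \frac{5 \left(-5 + 1\right)}{2} = - \frac{5 \left(-4\right)}{2} = \left(- \frac{1}{2}\right) \left(-20\right) = 10$)
$m{\left(N,y \right)} = 10 + N + y$ ($m{\left(N,y \right)} = \left(N + y\right) + 10 = 10 + N + y$)
$m{\left(-3,19 \right)} b{\left(7 \right)} - 376 = \left(10 - 3 + 19\right) 7 - 376 = 26 \cdot 7 - 376 = 182 - 376 = -194$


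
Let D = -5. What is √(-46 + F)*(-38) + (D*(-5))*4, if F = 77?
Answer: 100 - 38*√31 ≈ -111.58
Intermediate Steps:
√(-46 + F)*(-38) + (D*(-5))*4 = √(-46 + 77)*(-38) - 5*(-5)*4 = √31*(-38) + 25*4 = -38*√31 + 100 = 100 - 38*√31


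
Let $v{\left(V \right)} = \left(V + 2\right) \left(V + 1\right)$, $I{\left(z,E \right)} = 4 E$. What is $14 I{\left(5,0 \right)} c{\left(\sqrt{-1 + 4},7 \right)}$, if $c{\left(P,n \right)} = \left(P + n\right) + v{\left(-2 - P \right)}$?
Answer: $0$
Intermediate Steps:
$v{\left(V \right)} = \left(1 + V\right) \left(2 + V\right)$ ($v{\left(V \right)} = \left(2 + V\right) \left(1 + V\right) = \left(1 + V\right) \left(2 + V\right)$)
$c{\left(P,n \right)} = -4 + n + \left(-2 - P\right)^{2} - 2 P$ ($c{\left(P,n \right)} = \left(P + n\right) + \left(2 + \left(-2 - P\right)^{2} + 3 \left(-2 - P\right)\right) = \left(P + n\right) + \left(2 + \left(-2 - P\right)^{2} - \left(6 + 3 P\right)\right) = \left(P + n\right) - \left(4 - \left(-2 - P\right)^{2} + 3 P\right) = -4 + n + \left(-2 - P\right)^{2} - 2 P$)
$14 I{\left(5,0 \right)} c{\left(\sqrt{-1 + 4},7 \right)} = 14 \cdot 4 \cdot 0 \left(7 + \left(\sqrt{-1 + 4}\right)^{2} + 2 \sqrt{-1 + 4}\right) = 14 \cdot 0 \left(7 + \left(\sqrt{3}\right)^{2} + 2 \sqrt{3}\right) = 0 \left(7 + 3 + 2 \sqrt{3}\right) = 0 \left(10 + 2 \sqrt{3}\right) = 0$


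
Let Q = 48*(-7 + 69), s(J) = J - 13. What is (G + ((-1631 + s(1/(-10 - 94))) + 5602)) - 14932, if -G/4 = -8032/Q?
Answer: -106036205/9672 ≈ -10963.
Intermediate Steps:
s(J) = -13 + J
Q = 2976 (Q = 48*62 = 2976)
G = 1004/93 (G = -(-32128)/2976 = -4*(-251/93) = 1004/93 ≈ 10.796)
(G + ((-1631 + s(1/(-10 - 94))) + 5602)) - 14932 = (1004/93 + ((-1631 + (-13 + 1/(-10 - 94))) + 5602)) - 14932 = (1004/93 + ((-1631 + (-13 + 1/(-104))) + 5602)) - 14932 = (1004/93 + ((-1631 + (-13 - 1/104)) + 5602)) - 14932 = (1004/93 + ((-1631 - 1353/104) + 5602)) - 14932 = (1004/93 + (-170977/104 + 5602)) - 14932 = (1004/93 + 411631/104) - 14932 = 38386099/9672 - 14932 = -106036205/9672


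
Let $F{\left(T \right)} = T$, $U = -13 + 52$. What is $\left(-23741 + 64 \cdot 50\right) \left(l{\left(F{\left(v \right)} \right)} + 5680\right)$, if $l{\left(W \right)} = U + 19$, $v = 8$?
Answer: $-117864258$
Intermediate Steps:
$U = 39$
$l{\left(W \right)} = 58$ ($l{\left(W \right)} = 39 + 19 = 58$)
$\left(-23741 + 64 \cdot 50\right) \left(l{\left(F{\left(v \right)} \right)} + 5680\right) = \left(-23741 + 64 \cdot 50\right) \left(58 + 5680\right) = \left(-23741 + 3200\right) 5738 = \left(-20541\right) 5738 = -117864258$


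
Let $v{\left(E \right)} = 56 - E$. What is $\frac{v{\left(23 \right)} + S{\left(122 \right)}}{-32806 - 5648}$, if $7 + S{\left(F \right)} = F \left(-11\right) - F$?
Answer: $\frac{719}{19227} \approx 0.037395$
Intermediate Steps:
$S{\left(F \right)} = -7 - 12 F$ ($S{\left(F \right)} = -7 + \left(F \left(-11\right) - F\right) = -7 - 12 F$)
$\frac{v{\left(23 \right)} + S{\left(122 \right)}}{-32806 - 5648} = \frac{\left(56 - 23\right) - 1471}{-32806 - 5648} = \frac{\left(56 - 23\right) - 1471}{-38454} = \left(33 - 1471\right) \left(- \frac{1}{38454}\right) = \left(-1438\right) \left(- \frac{1}{38454}\right) = \frac{719}{19227}$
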